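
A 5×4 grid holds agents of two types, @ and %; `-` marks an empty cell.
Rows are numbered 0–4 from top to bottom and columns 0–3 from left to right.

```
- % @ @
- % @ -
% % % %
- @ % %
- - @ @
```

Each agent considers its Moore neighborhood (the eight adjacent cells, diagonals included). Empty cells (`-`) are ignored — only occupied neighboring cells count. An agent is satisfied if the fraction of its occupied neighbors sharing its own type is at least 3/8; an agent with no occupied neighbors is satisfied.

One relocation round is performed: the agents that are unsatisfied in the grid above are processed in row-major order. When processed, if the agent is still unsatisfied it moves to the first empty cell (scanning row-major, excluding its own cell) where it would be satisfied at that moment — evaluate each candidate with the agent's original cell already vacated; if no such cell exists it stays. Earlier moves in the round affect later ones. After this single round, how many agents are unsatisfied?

1

Initially unsatisfied (in order): (0,1), (1,2), (3,1), (4,3).
  (0,1) → (0,0).
  (1,2) → (1,3).
  (3,1) → (1,2).
  (4,3) → (0,1).
Resulting grid:
% @ @ @
- % @ @
% % % %
- - % %
- - @ -
Unsatisfied now: (4,2).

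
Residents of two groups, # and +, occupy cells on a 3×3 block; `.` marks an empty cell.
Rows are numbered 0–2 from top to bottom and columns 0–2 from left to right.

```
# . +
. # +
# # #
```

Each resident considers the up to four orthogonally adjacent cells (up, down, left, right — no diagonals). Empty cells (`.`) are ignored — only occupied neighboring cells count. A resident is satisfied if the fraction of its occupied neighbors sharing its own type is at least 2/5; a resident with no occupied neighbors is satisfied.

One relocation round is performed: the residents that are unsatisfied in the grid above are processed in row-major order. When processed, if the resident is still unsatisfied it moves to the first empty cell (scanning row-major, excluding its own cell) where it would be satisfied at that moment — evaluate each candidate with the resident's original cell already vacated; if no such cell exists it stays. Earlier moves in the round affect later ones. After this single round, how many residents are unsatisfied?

Initially unsatisfied (in order): (1,2).
  (1,2): no empty cell satisfies it; stays.
Resulting grid:
# . +
. # +
# # #
Unsatisfied now: (1,2).

1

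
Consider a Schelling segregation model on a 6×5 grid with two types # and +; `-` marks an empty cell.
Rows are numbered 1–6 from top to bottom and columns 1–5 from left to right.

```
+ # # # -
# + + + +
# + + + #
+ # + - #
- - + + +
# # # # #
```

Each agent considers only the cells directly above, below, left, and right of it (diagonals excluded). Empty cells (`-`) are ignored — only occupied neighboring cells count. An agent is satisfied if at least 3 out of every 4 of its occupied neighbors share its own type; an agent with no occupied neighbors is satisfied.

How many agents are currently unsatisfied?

Row 1: (1,1)+ 0/2 ✗ · (1,2)# 1/3 ✗ · (1,3)# 2/3 ✗ · (1,4)# 1/2 ✗
Row 2: (2,1)# 1/3 ✗ · (2,2)+ 2/4 ✗ · (2,3)+ 3/4 ✓ · (2,4)+ 3/4 ✓ · (2,5)+ 1/2 ✗
Row 3: (3,1)# 1/3 ✗ · (3,2)+ 2/4 ✗ · (3,3)+ 4/4 ✓ · (3,4)+ 2/3 ✗ · (3,5)# 1/3 ✗
Row 4: (4,1)+ 0/2 ✗ · (4,2)# 0/3 ✗ · (4,3)+ 2/3 ✗ · (4,5)# 1/2 ✗
Row 5: (5,3)+ 2/3 ✗ · (5,4)+ 2/3 ✗ · (5,5)+ 1/3 ✗
Row 6: (6,1)# 1/1 ✓ · (6,2)# 2/2 ✓ · (6,3)# 2/3 ✗ · (6,4)# 2/3 ✗ · (6,5)# 1/2 ✗
Unsatisfied: (1,1), (1,2), (1,3), (1,4), (2,1), (2,2), (2,5), (3,1), (3,2), (3,4), (3,5), (4,1), (4,2), (4,3), (4,5), (5,3), (5,4), (5,5), (6,3), (6,4), (6,5) — 21 in total.

21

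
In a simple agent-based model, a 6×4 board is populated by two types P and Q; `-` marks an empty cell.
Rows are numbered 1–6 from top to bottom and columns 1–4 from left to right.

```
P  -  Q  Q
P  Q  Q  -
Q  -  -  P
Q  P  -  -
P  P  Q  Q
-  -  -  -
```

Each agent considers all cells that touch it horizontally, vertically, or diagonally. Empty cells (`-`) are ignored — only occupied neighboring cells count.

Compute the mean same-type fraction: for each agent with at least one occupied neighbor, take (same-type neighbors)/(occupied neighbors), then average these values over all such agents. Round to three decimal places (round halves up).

(1,1)P 1/2
(1,3)Q 3/3
(1,4)Q 2/2
(2,1)P 1/3
(2,2)Q 3/5
(2,3)Q 3/4
(3,1)Q 2/4
(3,4)P 0/1
(4,1)Q 1/4
(4,2)P 2/5
(5,1)P 2/3
(5,2)P 2/4
(5,3)Q 1/3
(5,4)Q 1/1
Sum over 14 agents: 1/2 + 3/3 + 2/2 + 1/3 + 3/5 + 3/4 + 2/4 + 0/1 + 1/4 + 2/5 + 2/3 + 2/4 + 1/3 + 1/1 = 47/6; mean = 47/6 ÷ 14 = 47/84 = 0.559523… → 0.560.

0.560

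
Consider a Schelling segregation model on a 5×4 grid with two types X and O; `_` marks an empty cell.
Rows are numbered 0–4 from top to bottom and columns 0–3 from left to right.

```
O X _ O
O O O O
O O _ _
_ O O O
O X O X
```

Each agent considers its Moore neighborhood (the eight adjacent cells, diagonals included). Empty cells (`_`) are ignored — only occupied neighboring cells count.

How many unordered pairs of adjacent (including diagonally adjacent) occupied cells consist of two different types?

Scan each occupied cell's neighbors to the right and below (and the two forward diagonals) so each pair is counted once.
From row 0: 4 unlike of 8 pairs (running 4/8).
From row 1: 0 unlike of 8 pairs (running 4/16).
From row 2: 0 unlike of 4 pairs (running 4/20).
From row 3: 4 unlike of 10 pairs (running 8/30).
From row 4: 3 unlike of 3 pairs (running 11/33).
Total adjacent occupied pairs: 33; unlike-type pairs: 11.

11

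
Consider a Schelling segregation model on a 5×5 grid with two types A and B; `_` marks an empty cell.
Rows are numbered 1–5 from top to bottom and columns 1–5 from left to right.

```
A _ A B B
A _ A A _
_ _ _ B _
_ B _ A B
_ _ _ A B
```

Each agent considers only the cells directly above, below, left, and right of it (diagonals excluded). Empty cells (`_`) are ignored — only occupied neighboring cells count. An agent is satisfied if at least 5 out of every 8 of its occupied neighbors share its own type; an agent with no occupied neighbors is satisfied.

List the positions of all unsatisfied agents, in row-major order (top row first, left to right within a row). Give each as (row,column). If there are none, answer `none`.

Row 1: (1,1)A 1/1 ok · (1,3)A 1/2 unhappy · (1,4)B 1/3 unhappy · (1,5)B 1/1 ok
Row 2: (2,1)A 1/1 ok · (2,3)A 2/2 ok · (2,4)A 1/3 unhappy
Row 3: (3,4)B 0/2 unhappy
Row 4: (4,2)B 0/0 ok · (4,4)A 1/3 unhappy · (4,5)B 1/2 unhappy
Row 5: (5,4)A 1/2 unhappy · (5,5)B 1/2 unhappy

(1,3), (1,4), (2,4), (3,4), (4,4), (4,5), (5,4), (5,5)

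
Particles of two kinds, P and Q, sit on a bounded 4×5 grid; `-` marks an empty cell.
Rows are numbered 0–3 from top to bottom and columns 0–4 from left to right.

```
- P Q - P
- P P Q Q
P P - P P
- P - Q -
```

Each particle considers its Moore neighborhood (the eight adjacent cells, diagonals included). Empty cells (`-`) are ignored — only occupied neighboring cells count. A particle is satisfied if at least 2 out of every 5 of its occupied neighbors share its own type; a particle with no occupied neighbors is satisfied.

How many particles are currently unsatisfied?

(0,1)P 2/3 satisfied
(0,2)Q 1/4 not
(0,4)P 0/2 not
(1,1)P 4/5 satisfied
(1,2)P 4/6 satisfied
(1,3)Q 2/6 not
(1,4)Q 1/4 not
(2,0)P 3/3 satisfied
(2,1)P 4/4 satisfied
(2,3)P 2/5 satisfied
(2,4)P 1/4 not
(3,1)P 2/2 satisfied
(3,3)Q 0/2 not
Unsatisfied: (0,2), (0,4), (1,3), (1,4), (2,4), (3,3) — 6 in total.

6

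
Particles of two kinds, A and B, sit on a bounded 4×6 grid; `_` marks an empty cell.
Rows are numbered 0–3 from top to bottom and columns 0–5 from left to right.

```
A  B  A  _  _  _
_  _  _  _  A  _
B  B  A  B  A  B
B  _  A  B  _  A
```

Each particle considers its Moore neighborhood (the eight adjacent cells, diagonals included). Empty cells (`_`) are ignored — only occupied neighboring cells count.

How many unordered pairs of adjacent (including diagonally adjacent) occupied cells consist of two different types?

14

Scan each occupied cell's neighbors to the right and below (and the two forward diagonals) so each pair is counted once.
From row 0: 2 unlike of 2 pairs (running 2/2).
From row 1: 2 unlike of 3 pairs (running 4/5).
From row 2: 9 unlike of 15 pairs (running 13/20).
From row 3: 1 unlike of 1 pairs (running 14/21).
Total adjacent occupied pairs: 21; unlike-type pairs: 14.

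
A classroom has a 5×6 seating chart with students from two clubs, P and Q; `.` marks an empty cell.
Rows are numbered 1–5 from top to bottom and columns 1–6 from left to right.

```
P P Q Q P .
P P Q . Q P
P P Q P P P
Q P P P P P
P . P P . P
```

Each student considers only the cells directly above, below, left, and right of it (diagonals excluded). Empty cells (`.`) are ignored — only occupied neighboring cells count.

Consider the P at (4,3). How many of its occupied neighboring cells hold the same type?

3

Occupied neighbors of (4,3): (3,3)=Q, (5,3)=P, (4,2)=P, (4,4)=P.
Same type (P): 3 of 4.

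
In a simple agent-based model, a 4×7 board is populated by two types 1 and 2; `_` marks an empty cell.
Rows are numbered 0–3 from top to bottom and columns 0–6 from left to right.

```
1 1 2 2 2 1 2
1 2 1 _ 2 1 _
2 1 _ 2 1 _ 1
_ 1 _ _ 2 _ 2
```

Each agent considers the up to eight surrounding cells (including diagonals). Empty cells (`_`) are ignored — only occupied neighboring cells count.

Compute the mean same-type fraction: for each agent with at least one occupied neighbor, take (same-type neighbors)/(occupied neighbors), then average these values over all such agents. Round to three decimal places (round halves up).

0.429

Row 0: (0,0)1 2/3 · (0,1)1 3/5 · (0,2)2 2/4 · (0,3)2 3/4 · (0,4)2 2/4 · (0,5)1 1/4 · (0,6)2 0/2
Row 1: (1,0)1 3/5 · (1,1)2 2/7 · (1,2)1 2/6 · (1,4)2 3/6 · (1,5)1 3/6
Row 2: (2,0)2 1/4 · (2,1)1 3/5 · (2,3)2 2/4 · (2,4)1 1/4 · (2,6)1 1/2
Row 3: (3,1)1 1/2 · (3,4)2 1/2 · (3,6)2 0/1
Sum over 20 agents: 2/3 + 3/5 + 2/4 + 3/4 + 2/4 + 1/4 + 0/2 + 3/5 + 2/7 + 2/6 + 3/6 + 3/6 + 1/4 + 3/5 + 2/4 + 1/4 + 1/2 + 1/2 + 1/2 + 0/1 = 601/70; mean = 601/70 ÷ 20 = 601/1400 = 0.429285… → 0.429.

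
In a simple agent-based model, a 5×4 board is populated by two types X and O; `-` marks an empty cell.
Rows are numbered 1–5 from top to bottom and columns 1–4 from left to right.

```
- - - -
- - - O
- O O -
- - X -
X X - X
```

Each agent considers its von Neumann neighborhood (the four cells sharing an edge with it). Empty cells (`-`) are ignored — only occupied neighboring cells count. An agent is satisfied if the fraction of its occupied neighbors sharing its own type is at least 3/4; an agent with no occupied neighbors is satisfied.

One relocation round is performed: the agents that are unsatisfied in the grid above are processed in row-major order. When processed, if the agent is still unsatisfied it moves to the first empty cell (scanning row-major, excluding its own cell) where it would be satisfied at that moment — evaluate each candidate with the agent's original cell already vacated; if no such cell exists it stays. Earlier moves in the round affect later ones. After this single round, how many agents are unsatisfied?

Initially unsatisfied (in order): (3,3), (4,3).
  (3,3) → (1,1).
  (4,3): now satisfied by earlier moves; stays.
Resulting grid:
O - - -
- - - O
- O - -
- - X -
X X - X
All satisfied now.

0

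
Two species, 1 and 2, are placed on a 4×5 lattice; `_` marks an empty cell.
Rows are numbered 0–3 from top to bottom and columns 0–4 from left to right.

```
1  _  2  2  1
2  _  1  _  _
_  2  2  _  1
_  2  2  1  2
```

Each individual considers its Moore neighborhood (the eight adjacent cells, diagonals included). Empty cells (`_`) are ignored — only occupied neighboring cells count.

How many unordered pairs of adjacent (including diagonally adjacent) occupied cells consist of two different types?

10

Scan each occupied cell's neighbors to the right and below (and the two forward diagonals) so each pair is counted once.
From row 0: 4 unlike of 5 pairs (running 4/5).
From row 1: 2 unlike of 3 pairs (running 6/8).
From row 2: 2 unlike of 8 pairs (running 8/16).
From row 3: 2 unlike of 3 pairs (running 10/19).
Total adjacent occupied pairs: 19; unlike-type pairs: 10.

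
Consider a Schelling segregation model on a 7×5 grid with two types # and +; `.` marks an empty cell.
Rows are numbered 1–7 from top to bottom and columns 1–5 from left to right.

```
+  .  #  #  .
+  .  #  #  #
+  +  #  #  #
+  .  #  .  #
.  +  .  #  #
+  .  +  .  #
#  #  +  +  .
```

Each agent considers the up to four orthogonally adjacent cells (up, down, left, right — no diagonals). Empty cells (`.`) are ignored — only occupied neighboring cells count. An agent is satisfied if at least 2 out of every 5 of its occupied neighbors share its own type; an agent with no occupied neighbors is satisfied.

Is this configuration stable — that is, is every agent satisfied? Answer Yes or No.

No

Row 1: (1,1)+ 1/1 ✓ · (1,3)# 2/2 ✓ · (1,4)# 2/2 ✓
Row 2: (2,1)+ 2/2 ✓ · (2,3)# 3/3 ✓ · (2,4)# 4/4 ✓ · (2,5)# 2/2 ✓
Row 3: (3,1)+ 3/3 ✓ · (3,2)+ 1/2 ✓ · (3,3)# 3/4 ✓ · (3,4)# 3/3 ✓ · (3,5)# 3/3 ✓
Row 4: (4,1)+ 1/1 ✓ · (4,3)# 1/1 ✓ · (4,5)# 2/2 ✓
Row 5: (5,2)+ 0/0 ✓ · (5,4)# 1/1 ✓ · (5,5)# 3/3 ✓
Row 6: (6,1)+ 0/1 ✗ · (6,3)+ 1/1 ✓ · (6,5)# 1/1 ✓
Row 7: (7,1)# 1/2 ✓ · (7,2)# 1/2 ✓ · (7,3)+ 2/3 ✓ · (7,4)+ 1/1 ✓
For instance (6,1) has only 0/1 same-type neighbors, below 2/5.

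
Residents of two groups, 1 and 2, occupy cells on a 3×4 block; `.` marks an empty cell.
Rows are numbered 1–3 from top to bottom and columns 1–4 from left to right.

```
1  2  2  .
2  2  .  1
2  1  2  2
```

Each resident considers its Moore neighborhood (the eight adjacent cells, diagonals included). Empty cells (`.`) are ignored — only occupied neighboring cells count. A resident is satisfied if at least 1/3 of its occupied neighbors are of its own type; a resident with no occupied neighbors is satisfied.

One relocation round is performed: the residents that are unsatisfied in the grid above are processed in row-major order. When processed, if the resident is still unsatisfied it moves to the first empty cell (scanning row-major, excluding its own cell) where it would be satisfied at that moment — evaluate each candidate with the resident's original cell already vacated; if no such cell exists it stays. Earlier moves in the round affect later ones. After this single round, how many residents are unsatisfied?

Initially unsatisfied (in order): (1,1), (2,4), (3,2).
  (1,1) → (1,4).
  (2,4): no empty cell satisfies it; stays.
  (3,2): no empty cell satisfies it; stays.
Resulting grid:
. 2 2 1
2 2 . 1
2 1 2 2
Unsatisfied now: (2,4), (3,2).

2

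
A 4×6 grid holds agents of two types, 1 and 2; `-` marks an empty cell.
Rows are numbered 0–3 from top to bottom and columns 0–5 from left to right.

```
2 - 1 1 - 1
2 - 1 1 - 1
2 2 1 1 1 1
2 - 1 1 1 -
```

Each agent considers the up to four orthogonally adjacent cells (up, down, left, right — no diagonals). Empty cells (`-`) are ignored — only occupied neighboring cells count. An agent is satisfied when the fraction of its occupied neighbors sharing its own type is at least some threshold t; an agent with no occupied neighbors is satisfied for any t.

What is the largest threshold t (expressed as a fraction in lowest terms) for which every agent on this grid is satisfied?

1/2

Row 0: (0,0)2 1/1 · (0,2)1 2/2 · (0,3)1 2/2 · (0,5)1 1/1
Row 1: (1,0)2 2/2 · (1,2)1 3/3 · (1,3)1 3/3 · (1,5)1 2/2
Row 2: (2,0)2 3/3 · (2,1)2 1/2 · (2,2)1 3/4 · (2,3)1 4/4 · (2,4)1 3/3 · (2,5)1 2/2
Row 3: (3,0)2 1/1 · (3,2)1 2/2 · (3,3)1 3/3 · (3,4)1 2/2
The smallest same-type fraction is 1/2 at (2,1), which reduces to 1/2. Any threshold above that leaves this agent unsatisfied.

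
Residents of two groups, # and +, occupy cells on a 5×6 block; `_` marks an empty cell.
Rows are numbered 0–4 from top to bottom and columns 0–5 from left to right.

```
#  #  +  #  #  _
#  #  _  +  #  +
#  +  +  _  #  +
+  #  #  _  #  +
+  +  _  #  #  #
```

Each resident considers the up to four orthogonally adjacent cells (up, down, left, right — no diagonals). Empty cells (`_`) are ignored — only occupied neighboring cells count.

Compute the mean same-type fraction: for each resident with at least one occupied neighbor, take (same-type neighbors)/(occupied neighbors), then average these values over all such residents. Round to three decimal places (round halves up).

0.567

Row 0: (0,0)# 2/2 · (0,1)# 2/3 · (0,2)+ 0/2 · (0,3)# 1/3 · (0,4)# 2/2
Row 1: (1,0)# 3/3 · (1,1)# 2/3 · (1,3)+ 0/2 · (1,4)# 2/4 · (1,5)+ 1/2
Row 2: (2,0)# 1/3 · (2,1)+ 1/4 · (2,2)+ 1/2 · (2,4)# 2/3 · (2,5)+ 2/3
Row 3: (3,0)+ 1/3 · (3,1)# 1/4 · (3,2)# 1/2 · (3,4)# 2/3 · (3,5)+ 1/3
Row 4: (4,0)+ 2/2 · (4,1)+ 1/2 · (4,3)# 1/1 · (4,4)# 3/3 · (4,5)# 1/2
Sum over 25 residents: 2/2 + 2/3 + 0/2 + 1/3 + 2/2 + 3/3 + 2/3 + 0/2 + 2/4 + 1/2 + 1/3 + 1/4 + 1/2 + 2/3 + 2/3 + 1/3 + 1/4 + 1/2 + 2/3 + 1/3 + 2/2 + 1/2 + 1/1 + 3/3 + 1/2 = 85/6; mean = 85/6 ÷ 25 = 17/30 = 0.566666… → 0.567.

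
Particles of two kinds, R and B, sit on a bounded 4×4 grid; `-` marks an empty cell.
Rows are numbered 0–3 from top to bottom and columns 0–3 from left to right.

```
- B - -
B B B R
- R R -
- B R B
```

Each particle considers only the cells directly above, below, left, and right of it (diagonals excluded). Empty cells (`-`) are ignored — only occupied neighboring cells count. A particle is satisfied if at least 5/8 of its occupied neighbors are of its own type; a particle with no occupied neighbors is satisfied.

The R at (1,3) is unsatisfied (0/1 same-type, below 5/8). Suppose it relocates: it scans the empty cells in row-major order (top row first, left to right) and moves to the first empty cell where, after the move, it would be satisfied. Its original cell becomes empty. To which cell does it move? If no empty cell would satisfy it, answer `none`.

(0,3)

Vacating (1,3). Empty cells in order:
  (0,0): 0/2 same-type → still unsatisfied.
  (0,2): 0/2 same-type → still unsatisfied.
  (0,3): 0/0 same-type → satisfied — stop here.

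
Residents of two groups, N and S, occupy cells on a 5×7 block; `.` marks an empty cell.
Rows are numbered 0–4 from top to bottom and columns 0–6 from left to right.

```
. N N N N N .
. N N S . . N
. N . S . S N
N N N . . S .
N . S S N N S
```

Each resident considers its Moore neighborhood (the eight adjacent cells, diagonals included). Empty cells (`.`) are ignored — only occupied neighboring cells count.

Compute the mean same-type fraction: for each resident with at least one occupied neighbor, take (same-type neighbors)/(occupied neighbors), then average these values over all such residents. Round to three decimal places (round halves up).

0.619

Row 0: (0,1)N 3/3 · (0,2)N 4/5 · (0,3)N 3/4 · (0,4)N 2/3 · (0,5)N 2/2
Row 1: (1,1)N 4/4 · (1,2)N 5/7 · (1,3)S 1/5 · (1,6)N 2/3
Row 2: (2,1)N 5/5 · (2,3)S 1/3 · (2,5)S 1/3 · (2,6)N 1/3
Row 3: (3,0)N 3/3 · (3,1)N 4/5 · (3,2)N 2/5 · (3,5)S 2/5
Row 4: (4,0)N 2/2 · (4,2)S 1/3 · (4,3)S 1/3 · (4,4)N 1/3 · (4,5)N 1/3 · (4,6)S 1/2
Sum over 23 residents: 3/3 + 4/5 + 3/4 + 2/3 + 2/2 + 4/4 + 5/7 + 1/5 + 2/3 + 5/5 + 1/3 + 1/3 + 1/3 + 3/3 + 4/5 + 2/5 + 2/5 + 2/2 + 1/3 + 1/3 + 1/3 + 1/3 + 1/2 = 5977/420; mean = 5977/420 ÷ 23 = 5977/9660 = 0.618737… → 0.619.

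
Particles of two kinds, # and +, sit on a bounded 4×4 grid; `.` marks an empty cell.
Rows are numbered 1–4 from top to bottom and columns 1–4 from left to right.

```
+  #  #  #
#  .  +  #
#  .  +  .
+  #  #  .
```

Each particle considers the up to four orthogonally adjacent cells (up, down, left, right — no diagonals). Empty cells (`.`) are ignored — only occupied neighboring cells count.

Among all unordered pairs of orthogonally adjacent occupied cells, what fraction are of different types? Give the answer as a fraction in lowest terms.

Scan each occupied cell's neighbors to the right and below so each pair is counted once.
From row 1: 3 unlike of 6 pairs (running 3/6).
From row 2: 1 unlike of 3 pairs (running 4/9).
From row 3: 2 unlike of 2 pairs (running 6/11).
From row 4: 1 unlike of 2 pairs (running 7/13).
Total adjacent occupied pairs: 13; unlike-type pairs: 7.
7/13 is already in lowest terms.

7/13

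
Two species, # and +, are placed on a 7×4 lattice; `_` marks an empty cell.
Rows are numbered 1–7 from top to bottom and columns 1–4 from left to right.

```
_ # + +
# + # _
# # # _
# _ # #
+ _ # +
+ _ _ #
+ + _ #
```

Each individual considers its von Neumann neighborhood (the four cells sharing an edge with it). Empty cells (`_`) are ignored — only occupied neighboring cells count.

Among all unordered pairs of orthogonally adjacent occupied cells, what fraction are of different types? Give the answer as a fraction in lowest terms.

Scan each occupied cell's neighbors to the right and below so each pair is counted once.
Row 1: #(1,2)–+(1,3)≠ #(1,2)–+(2,2)≠ +(1,3)–+(1,4)= +(1,3)–#(2,3)≠  → 3/4 unlike.
Row 2: #(2,1)–+(2,2)≠ #(2,1)–#(3,1)= +(2,2)–#(2,3)≠ +(2,2)–#(3,2)≠ #(2,3)–#(3,3)=  → 3/5 unlike.
Row 3: #(3,1)–#(3,2)= #(3,1)–#(4,1)= #(3,2)–#(3,3)= #(3,3)–#(4,3)=  → 0/4 unlike.
Row 4: #(4,1)–+(5,1)≠ #(4,3)–#(4,4)= #(4,3)–#(5,3)= #(4,4)–+(5,4)≠  → 2/4 unlike.
Row 5: +(5,1)–+(6,1)= #(5,3)–+(5,4)≠ +(5,4)–#(6,4)≠  → 2/3 unlike.
Row 6: +(6,1)–+(7,1)= #(6,4)–#(7,4)=  → 0/2 unlike.
Row 7: +(7,1)–+(7,2)=  → 0/1 unlike.
Total adjacent occupied pairs: 23; unlike-type pairs: 10.
10/23 is already in lowest terms.

10/23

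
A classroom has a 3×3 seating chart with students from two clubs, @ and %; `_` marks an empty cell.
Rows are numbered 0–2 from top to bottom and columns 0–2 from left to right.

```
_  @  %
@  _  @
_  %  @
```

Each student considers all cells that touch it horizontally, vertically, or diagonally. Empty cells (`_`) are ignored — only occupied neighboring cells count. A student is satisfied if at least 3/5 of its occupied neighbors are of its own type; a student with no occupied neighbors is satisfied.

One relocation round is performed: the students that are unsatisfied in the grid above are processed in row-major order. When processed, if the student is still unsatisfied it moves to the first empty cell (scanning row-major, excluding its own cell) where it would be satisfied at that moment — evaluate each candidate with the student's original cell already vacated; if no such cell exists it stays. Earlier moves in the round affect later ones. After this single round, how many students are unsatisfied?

Initially unsatisfied (in order): (0,2), (1,0), (1,2), (2,1), (2,2).
  (0,2): no empty cell satisfies it; stays.
  (1,0) → (0,0).
  (1,2) → (1,0).
  (2,1): no empty cell satisfies it; stays.
  (2,2) → (1,1).
Resulting grid:
@ @ %
@ @ _
_ % _
Unsatisfied now: (0,2), (2,1).

2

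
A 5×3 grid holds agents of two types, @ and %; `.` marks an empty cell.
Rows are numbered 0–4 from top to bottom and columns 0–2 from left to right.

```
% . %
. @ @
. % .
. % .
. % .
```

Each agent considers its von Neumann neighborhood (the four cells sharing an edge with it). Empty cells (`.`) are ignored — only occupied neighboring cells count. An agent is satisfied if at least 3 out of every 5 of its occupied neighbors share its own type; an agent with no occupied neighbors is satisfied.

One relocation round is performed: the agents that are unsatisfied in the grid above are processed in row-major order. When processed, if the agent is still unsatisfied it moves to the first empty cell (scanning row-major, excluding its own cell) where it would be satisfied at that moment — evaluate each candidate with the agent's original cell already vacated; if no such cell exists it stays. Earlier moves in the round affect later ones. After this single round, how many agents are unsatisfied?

0

Initially unsatisfied (in order): (0,2), (1,1), (1,2), (2,1).
  (0,2) → (2,0).
  (1,1) → (0,2).
  (1,2): now satisfied by earlier moves; stays.
  (2,1): now satisfied by earlier moves; stays.
Resulting grid:
% . @
. . @
% % .
. % .
. % .
All satisfied now.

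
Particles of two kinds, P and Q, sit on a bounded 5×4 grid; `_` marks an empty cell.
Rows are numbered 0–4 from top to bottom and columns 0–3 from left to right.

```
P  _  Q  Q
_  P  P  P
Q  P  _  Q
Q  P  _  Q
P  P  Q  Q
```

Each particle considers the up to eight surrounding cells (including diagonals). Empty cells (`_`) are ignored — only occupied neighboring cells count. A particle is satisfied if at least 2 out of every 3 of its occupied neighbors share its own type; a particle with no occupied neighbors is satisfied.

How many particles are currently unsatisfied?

Row 0: (0,0)P 1/1 ✓ · (0,2)Q 1/4 ✗ · (0,3)Q 1/3 ✗
Row 1: (1,1)P 3/5 ✗ · (1,2)P 3/6 ✗ · (1,3)P 1/4 ✗
Row 2: (2,0)Q 1/4 ✗ · (2,1)P 3/5 ✗ · (2,3)Q 1/3 ✗
Row 3: (3,0)Q 1/5 ✗ · (3,1)P 3/6 ✗ · (3,3)Q 3/3 ✓
Row 4: (4,0)P 2/3 ✓ · (4,1)P 2/4 ✗ · (4,2)Q 2/4 ✗ · (4,3)Q 2/2 ✓
Unsatisfied: (0,2), (0,3), (1,1), (1,2), (1,3), (2,0), (2,1), (2,3), (3,0), (3,1), (4,1), (4,2) — 12 in total.

12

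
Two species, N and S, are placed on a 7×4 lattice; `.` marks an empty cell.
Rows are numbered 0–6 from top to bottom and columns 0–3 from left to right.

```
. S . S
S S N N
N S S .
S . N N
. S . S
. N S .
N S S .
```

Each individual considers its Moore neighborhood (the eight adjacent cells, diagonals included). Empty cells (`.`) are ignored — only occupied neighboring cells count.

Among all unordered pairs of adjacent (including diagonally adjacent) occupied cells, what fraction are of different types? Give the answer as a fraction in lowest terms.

22/39

Scan each occupied cell's neighbors to the right and below (and the two forward diagonals) so each pair is counted once.
Row 0: S(0,1)–S(1,1)= S(0,1)–N(1,2)≠ S(0,1)–S(1,0)= S(0,3)–N(1,3)≠ S(0,3)–N(1,2)≠  → 3/5 unlike.
Row 1: S(1,0)–S(1,1)= S(1,0)–N(2,0)≠ S(1,0)–S(2,1)= S(1,1)–N(1,2)≠ S(1,1)–S(2,1)= S(1,1)–S(2,2)= S(1,1)–N(2,0)≠ N(1,2)–N(1,3)= N(1,2)–S(2,2)≠ N(1,2)–S(2,1)≠ N(1,3)–S(2,2)≠  → 6/11 unlike.
Row 2: N(2,0)–S(2,1)≠ N(2,0)–S(3,0)≠ S(2,1)–S(2,2)= S(2,1)–N(3,2)≠ S(2,1)–S(3,0)= S(2,2)–N(3,2)≠ S(2,2)–N(3,3)≠  → 5/7 unlike.
Row 3: S(3,0)–S(4,1)= N(3,2)–N(3,3)= N(3,2)–S(4,3)≠ N(3,2)–S(4,1)≠ N(3,3)–S(4,3)≠  → 3/5 unlike.
Row 4: S(4,1)–N(5,1)≠ S(4,1)–S(5,2)= S(4,3)–S(5,2)=  → 1/3 unlike.
Row 5: N(5,1)–S(5,2)≠ N(5,1)–S(6,1)≠ N(5,1)–S(6,2)≠ N(5,1)–N(6,0)= S(5,2)–S(6,2)= S(5,2)–S(6,1)=  → 3/6 unlike.
Row 6: N(6,0)–S(6,1)≠ S(6,1)–S(6,2)=  → 1/2 unlike.
Total adjacent occupied pairs: 39; unlike-type pairs: 22.
22/39 is already in lowest terms.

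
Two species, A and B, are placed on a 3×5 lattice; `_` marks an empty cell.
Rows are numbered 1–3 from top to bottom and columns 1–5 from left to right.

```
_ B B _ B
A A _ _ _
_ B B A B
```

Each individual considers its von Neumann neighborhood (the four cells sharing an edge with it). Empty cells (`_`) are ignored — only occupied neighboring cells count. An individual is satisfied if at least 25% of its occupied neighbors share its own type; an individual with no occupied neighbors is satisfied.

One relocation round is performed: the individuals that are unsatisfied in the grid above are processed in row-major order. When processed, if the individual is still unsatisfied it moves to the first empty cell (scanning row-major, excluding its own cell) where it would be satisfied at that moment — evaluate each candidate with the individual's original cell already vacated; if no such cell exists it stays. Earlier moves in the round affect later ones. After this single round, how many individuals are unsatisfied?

Initially unsatisfied (in order): (3,4), (3,5).
  (3,4) → (1,1).
  (3,5): now satisfied by earlier moves; stays.
Resulting grid:
A B B _ B
A A _ _ _
_ B B _ B
All satisfied now.

0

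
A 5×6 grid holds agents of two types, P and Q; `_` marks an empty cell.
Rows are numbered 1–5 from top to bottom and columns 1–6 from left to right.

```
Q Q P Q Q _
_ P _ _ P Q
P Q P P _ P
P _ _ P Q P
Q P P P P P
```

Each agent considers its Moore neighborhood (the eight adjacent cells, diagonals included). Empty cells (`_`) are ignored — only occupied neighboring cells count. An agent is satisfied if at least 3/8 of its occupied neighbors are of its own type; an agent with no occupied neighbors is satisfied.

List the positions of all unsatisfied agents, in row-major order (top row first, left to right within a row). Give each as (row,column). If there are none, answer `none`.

(1,2), (1,3), (1,4), (2,6), (3,2), (4,5), (5,1)

(1,1)Q 1/2 ok
(1,2)Q 1/3 unhappy
(1,3)P 1/3 unhappy
(1,4)Q 1/3 unhappy
(1,5)Q 2/3 ok
(2,2)P 3/6 ok
(2,5)P 2/5 ok
(2,6)Q 1/3 unhappy
(3,1)P 2/3 ok
(3,2)Q 0/4 unhappy
(3,3)P 3/4 ok
(3,4)P 3/4 ok
(3,6)P 2/4 ok
(4,1)P 2/4 ok
(4,4)P 5/6 ok
(4,5)Q 0/7 unhappy
(4,6)P 3/4 ok
(5,1)Q 0/2 unhappy
(5,2)P 2/3 ok
(5,3)P 3/3 ok
(5,4)P 3/4 ok
(5,5)P 4/5 ok
(5,6)P 2/3 ok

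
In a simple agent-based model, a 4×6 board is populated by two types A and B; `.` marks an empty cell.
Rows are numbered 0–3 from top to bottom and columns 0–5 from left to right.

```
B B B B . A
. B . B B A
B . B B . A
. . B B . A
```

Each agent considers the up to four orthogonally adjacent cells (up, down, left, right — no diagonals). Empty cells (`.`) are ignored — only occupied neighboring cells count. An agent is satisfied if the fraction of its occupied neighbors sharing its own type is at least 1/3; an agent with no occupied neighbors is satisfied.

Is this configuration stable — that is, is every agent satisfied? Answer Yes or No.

Yes

(0,0)B 1/1 ok
(0,1)B 3/3 ok
(0,2)B 2/2 ok
(0,3)B 2/2 ok
(0,5)A 1/1 ok
(1,1)B 1/1 ok
(1,3)B 3/3 ok
(1,4)B 1/2 ok
(1,5)A 2/3 ok
(2,0)B 0/0 ok
(2,2)B 2/2 ok
(2,3)B 3/3 ok
(2,5)A 2/2 ok
(3,2)B 2/2 ok
(3,3)B 2/2 ok
(3,5)A 1/1 ok
All meet the threshold, so the configuration is stable.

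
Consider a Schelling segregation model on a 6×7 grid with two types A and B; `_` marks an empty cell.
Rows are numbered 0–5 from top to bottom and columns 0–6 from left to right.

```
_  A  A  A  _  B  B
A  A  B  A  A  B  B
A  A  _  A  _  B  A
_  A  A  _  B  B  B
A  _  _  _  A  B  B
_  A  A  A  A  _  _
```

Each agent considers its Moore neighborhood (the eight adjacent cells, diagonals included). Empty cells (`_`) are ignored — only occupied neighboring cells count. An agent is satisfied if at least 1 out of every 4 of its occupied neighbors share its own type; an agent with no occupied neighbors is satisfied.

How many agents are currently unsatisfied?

(0,1)A 3/4 satisfied
(0,2)A 4/5 satisfied
(0,3)A 3/4 satisfied
(0,5)B 3/4 satisfied
(0,6)B 3/3 satisfied
(1,0)A 4/4 satisfied
(1,1)A 5/6 satisfied
(1,2)B 0/7 not
(1,3)A 4/5 satisfied
(1,4)A 3/6 satisfied
(1,5)B 4/6 satisfied
(1,6)B 4/5 satisfied
(2,0)A 4/4 satisfied
(2,1)A 5/6 satisfied
(2,3)A 3/5 satisfied
(2,5)B 5/7 satisfied
(2,6)A 0/5 not
(3,1)A 4/4 satisfied
(3,2)A 3/3 satisfied
(3,4)B 3/5 satisfied
(3,5)B 5/7 satisfied
(3,6)B 4/5 satisfied
(4,0)A 2/2 satisfied
(4,4)A 2/5 satisfied
(4,5)B 4/6 satisfied
(4,6)B 3/3 satisfied
(5,1)A 2/2 satisfied
(5,2)A 2/2 satisfied
(5,3)A 3/3 satisfied
(5,4)A 2/3 satisfied
Unsatisfied: (1,2), (2,6) — 2 in total.

2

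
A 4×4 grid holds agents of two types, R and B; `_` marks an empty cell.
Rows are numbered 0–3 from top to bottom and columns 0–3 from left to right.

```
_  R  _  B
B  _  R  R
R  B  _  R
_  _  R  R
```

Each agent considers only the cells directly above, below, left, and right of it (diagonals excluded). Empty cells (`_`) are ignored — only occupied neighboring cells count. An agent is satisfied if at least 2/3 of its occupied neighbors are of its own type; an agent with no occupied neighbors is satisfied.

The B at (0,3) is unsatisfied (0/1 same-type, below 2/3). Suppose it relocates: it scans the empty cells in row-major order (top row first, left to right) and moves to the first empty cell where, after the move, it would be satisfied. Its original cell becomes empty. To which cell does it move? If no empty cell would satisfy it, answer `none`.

none

Vacating (0,3). Empty cells in order:
  (0,0): 1/2 same-type → still unsatisfied.
  (0,2): 0/2 same-type → still unsatisfied.
  (1,1): 2/4 same-type → still unsatisfied.
  (2,2): 1/4 same-type → still unsatisfied.
  (3,0): 0/1 same-type → still unsatisfied.
  (3,1): 1/2 same-type → still unsatisfied.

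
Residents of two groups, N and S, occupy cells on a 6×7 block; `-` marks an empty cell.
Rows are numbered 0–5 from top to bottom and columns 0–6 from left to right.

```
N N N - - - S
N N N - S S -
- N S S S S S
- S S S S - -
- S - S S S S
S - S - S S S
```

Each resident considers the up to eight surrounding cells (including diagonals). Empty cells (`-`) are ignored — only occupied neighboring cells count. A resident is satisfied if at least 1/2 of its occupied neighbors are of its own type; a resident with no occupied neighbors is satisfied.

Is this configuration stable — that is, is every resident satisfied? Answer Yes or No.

Row 0: (0,0)N 3/3 satisfied · (0,1)N 5/5 satisfied · (0,2)N 3/3 satisfied · (0,6)S 1/1 satisfied
Row 1: (1,0)N 4/4 satisfied · (1,1)N 6/7 satisfied · (1,2)N 4/6 satisfied · (1,4)S 4/4 satisfied · (1,5)S 5/5 satisfied
Row 2: (2,1)N 3/6 satisfied · (2,2)S 4/7 satisfied · (2,3)S 6/7 satisfied · (2,4)S 6/6 satisfied · (2,5)S 5/5 satisfied · (2,6)S 2/2 satisfied
Row 3: (3,1)S 3/4 satisfied · (3,2)S 6/7 satisfied · (3,3)S 7/7 satisfied · (3,4)S 7/7 satisfied
Row 4: (4,1)S 4/4 satisfied · (4,3)S 6/6 satisfied · (4,4)S 6/6 satisfied · (4,5)S 6/6 satisfied · (4,6)S 3/3 satisfied
Row 5: (5,0)S 1/1 satisfied · (5,2)S 2/2 satisfied · (5,4)S 4/4 satisfied · (5,5)S 5/5 satisfied · (5,6)S 3/3 satisfied
All meet the threshold, so the configuration is stable.

Yes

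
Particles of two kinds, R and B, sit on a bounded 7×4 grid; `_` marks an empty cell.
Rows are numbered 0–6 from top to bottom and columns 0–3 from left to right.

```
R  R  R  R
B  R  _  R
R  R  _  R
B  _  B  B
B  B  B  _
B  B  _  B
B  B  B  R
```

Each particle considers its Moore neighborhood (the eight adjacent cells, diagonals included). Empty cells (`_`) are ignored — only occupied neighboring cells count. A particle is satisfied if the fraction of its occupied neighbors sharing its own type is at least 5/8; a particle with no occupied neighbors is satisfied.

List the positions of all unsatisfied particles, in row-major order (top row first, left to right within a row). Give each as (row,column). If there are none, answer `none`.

(1,0), (2,0), (2,1), (2,3), (3,0), (3,2), (6,3)

(0,0)R 2/3 satisfied
(0,1)R 3/4 satisfied
(0,2)R 4/4 satisfied
(0,3)R 2/2 satisfied
(1,0)B 0/5 not
(1,1)R 5/6 satisfied
(1,3)R 3/3 satisfied
(2,0)R 2/4 not
(2,1)R 2/5 not
(2,3)R 1/3 not
(3,0)B 2/4 not
(3,2)B 3/5 not
(3,3)B 2/3 satisfied
(4,0)B 4/4 satisfied
(4,1)B 6/6 satisfied
(4,2)B 5/5 satisfied
(5,0)B 5/5 satisfied
(5,1)B 7/7 satisfied
(5,3)B 2/3 satisfied
(6,0)B 3/3 satisfied
(6,1)B 4/4 satisfied
(6,2)B 3/4 satisfied
(6,3)R 0/2 not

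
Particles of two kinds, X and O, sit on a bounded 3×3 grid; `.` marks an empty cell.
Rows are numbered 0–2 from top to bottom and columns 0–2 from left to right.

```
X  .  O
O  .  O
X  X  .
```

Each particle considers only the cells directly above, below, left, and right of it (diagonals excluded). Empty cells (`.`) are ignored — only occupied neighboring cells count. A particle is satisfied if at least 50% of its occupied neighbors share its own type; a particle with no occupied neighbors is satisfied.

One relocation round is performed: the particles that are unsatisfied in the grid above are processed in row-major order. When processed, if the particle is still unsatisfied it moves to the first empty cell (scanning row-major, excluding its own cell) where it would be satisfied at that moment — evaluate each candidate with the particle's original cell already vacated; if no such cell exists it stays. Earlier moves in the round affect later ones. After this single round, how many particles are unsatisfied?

0

Initially unsatisfied (in order): (0,0), (1,0).
  (0,0) → (2,2).
  (1,0) → (0,0).
Resulting grid:
O . O
. . O
X X X
All satisfied now.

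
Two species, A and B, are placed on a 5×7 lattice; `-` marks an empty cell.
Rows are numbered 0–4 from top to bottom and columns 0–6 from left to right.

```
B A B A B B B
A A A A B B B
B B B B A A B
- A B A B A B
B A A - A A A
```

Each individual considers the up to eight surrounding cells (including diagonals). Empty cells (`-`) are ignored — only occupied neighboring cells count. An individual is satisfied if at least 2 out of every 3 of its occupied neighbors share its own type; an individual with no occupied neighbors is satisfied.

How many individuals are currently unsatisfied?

26

(0,0)B 0/3 unhappy
(0,1)A 3/5 unhappy
(0,2)B 0/5 unhappy
(0,3)A 2/5 unhappy
(0,4)B 3/5 unhappy
(0,5)B 5/5 ok
(0,6)B 3/3 ok
(1,0)A 2/5 unhappy
(1,1)A 3/8 unhappy
(1,2)A 4/8 unhappy
(1,3)A 3/8 unhappy
(1,4)B 4/8 unhappy
(1,5)B 6/8 ok
(1,6)B 4/5 ok
(2,0)B 1/4 unhappy
(2,1)B 3/7 unhappy
(2,2)B 3/8 unhappy
(2,3)B 4/8 unhappy
(2,4)A 4/8 unhappy
(2,5)A 2/8 unhappy
(2,6)B 3/5 unhappy
(3,1)A 2/7 unhappy
(3,2)B 3/7 unhappy
(3,3)A 3/7 unhappy
(3,4)B 1/7 unhappy
(3,5)A 5/8 unhappy
(3,6)B 1/5 unhappy
(4,0)B 0/2 unhappy
(4,1)A 2/4 unhappy
(4,2)A 3/4 ok
(4,4)A 3/4 ok
(4,5)A 3/5 unhappy
(4,6)A 2/3 ok
Unsatisfied: (0,0), (0,1), (0,2), (0,3), (0,4), (1,0), (1,1), (1,2), (1,3), (1,4), (2,0), (2,1), (2,2), (2,3), (2,4), (2,5), (2,6), (3,1), (3,2), (3,3), (3,4), (3,5), (3,6), (4,0), (4,1), (4,5) — 26 in total.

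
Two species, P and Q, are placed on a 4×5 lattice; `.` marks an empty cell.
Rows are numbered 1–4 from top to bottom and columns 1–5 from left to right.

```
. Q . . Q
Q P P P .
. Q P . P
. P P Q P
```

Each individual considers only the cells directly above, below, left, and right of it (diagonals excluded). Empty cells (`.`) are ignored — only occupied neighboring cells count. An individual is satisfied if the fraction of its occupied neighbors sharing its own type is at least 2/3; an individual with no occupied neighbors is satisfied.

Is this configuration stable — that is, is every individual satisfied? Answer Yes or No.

Row 1: (1,2)Q 0/1 unhappy · (1,5)Q 0/0 ok
Row 2: (2,1)Q 0/1 unhappy · (2,2)P 1/4 unhappy · (2,3)P 3/3 ok · (2,4)P 1/1 ok
Row 3: (3,2)Q 0/3 unhappy · (3,3)P 2/3 ok · (3,5)P 1/1 ok
Row 4: (4,2)P 1/2 unhappy · (4,3)P 2/3 ok · (4,4)Q 0/2 unhappy · (4,5)P 1/2 unhappy
For instance (1,2) has only 0/1 same-type neighbors, below 2/3.

No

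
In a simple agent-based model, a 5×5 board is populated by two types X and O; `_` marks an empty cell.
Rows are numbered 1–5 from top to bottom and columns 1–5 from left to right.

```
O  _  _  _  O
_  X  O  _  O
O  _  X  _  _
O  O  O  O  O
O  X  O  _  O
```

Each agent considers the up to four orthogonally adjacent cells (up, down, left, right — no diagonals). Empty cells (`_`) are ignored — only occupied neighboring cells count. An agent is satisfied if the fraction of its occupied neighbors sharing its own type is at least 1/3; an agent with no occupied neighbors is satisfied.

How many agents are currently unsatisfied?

(1,1)O 0/0 ok
(1,5)O 1/1 ok
(2,2)X 0/1 unhappy
(2,3)O 0/2 unhappy
(2,5)O 1/1 ok
(3,1)O 1/1 ok
(3,3)X 0/2 unhappy
(4,1)O 3/3 ok
(4,2)O 2/3 ok
(4,3)O 3/4 ok
(4,4)O 2/2 ok
(4,5)O 2/2 ok
(5,1)O 1/2 ok
(5,2)X 0/3 unhappy
(5,3)O 1/2 ok
(5,5)O 1/1 ok
Unsatisfied: (2,2), (2,3), (3,3), (5,2) — 4 in total.

4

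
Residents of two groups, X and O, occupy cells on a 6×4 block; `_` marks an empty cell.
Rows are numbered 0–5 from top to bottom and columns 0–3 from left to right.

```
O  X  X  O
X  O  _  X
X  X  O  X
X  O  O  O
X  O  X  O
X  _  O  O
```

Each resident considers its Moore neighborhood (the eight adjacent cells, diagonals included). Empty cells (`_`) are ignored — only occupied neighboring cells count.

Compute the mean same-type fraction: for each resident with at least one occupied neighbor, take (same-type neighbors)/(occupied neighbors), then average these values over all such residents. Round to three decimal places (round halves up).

(0,0)O 1/3
(0,1)X 2/4
(0,2)X 2/4
(0,3)O 0/2
(1,0)X 3/5
(1,1)O 2/7
(1,3)X 2/4
(2,0)X 3/5
(2,1)X 3/7
(2,2)O 4/7
(2,3)X 1/4
(3,0)X 3/5
(3,1)O 3/8
(3,2)O 5/8
(3,3)O 3/5
(4,0)X 2/4
(4,1)O 3/7
(4,2)X 0/7
(4,3)O 4/5
(5,0)X 1/2
(5,2)O 3/4
(5,3)O 2/3
Sum over 22 residents: 1/3 + 2/4 + 2/4 + 0/2 + 3/5 + 2/7 + 2/4 + 3/5 + 3/7 + 4/7 + 1/4 + 3/5 + 3/8 + 5/8 + 3/5 + 2/4 + 3/7 + 0/7 + 4/5 + 1/2 + 3/4 + 2/3 = 729/70; mean = 729/70 ÷ 22 = 729/1540 = 0.473376… → 0.473.

0.473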